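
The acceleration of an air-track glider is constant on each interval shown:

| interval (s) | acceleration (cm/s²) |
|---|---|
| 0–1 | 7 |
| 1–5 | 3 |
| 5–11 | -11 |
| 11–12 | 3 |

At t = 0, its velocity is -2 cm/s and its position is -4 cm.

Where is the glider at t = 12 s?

-102 cm

On each constant-a segment, Δv = aΔt and Δx = v₀Δt + ½aΔt²; chain segment to segment.
0–1 s: v starts -2 cm/s; Δx = -2·1 + ½·7·1² = 1.5 cm; v ends 5 cm/s.
1–5 s: v starts 5 cm/s; Δx = 5·4 + ½·3·4² = 44 cm; v ends 17 cm/s.
5–11 s: v starts 17 cm/s; Δx = 17·6 + ½·-11·6² = -96 cm; v ends -49 cm/s.
11–12 s: v starts -49 cm/s; Δx = -49·1 + ½·3·1² = -47.5 cm; v ends -46 cm/s.
x(12) = -4 + Σ Δx = -102 cm.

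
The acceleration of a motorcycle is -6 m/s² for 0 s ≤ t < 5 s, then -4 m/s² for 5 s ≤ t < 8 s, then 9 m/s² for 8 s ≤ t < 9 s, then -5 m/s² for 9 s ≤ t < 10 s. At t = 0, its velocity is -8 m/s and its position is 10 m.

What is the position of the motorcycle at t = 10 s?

-326 m

On each constant-a segment, Δv = aΔt and Δx = v₀Δt + ½aΔt²; chain segment to segment.
0–5 s: v starts -8 m/s; Δx = -8·5 + ½·-6·5² = -115 m; v ends -38 m/s.
5–8 s: v starts -38 m/s; Δx = -38·3 + ½·-4·3² = -132 m; v ends -50 m/s.
8–9 s: v starts -50 m/s; Δx = -50·1 + ½·9·1² = -45.5 m; v ends -41 m/s.
9–10 s: v starts -41 m/s; Δx = -41·1 + ½·-5·1² = -43.5 m; v ends -46 m/s.
x(10) = 10 + Σ Δx = -326 m.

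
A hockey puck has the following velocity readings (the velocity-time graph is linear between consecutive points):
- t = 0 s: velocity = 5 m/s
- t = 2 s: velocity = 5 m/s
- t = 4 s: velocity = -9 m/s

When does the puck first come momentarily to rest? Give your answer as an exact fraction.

t = 19/7 s

v changes sign on 2–4 s (from 5 to -9); the graph is linear there, so v = 0 at t = 2 + (-5)·(4 − 2)/(-9 − 5) = 19/7 s.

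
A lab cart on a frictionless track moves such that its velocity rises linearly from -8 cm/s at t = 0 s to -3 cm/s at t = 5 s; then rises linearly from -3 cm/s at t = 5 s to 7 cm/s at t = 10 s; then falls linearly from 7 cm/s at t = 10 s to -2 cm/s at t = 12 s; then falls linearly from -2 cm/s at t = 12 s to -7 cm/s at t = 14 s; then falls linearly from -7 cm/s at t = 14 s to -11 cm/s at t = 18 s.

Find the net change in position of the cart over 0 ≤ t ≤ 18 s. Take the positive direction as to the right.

-57.5 cm

Displacement is the signed area under the v-t curve.
0–5 s: ½(-8 + -3)(5) = -27.5 cm
5–10 s: ½(-3 + 7)(5) = 10 cm
10–12 s: ½(7 + -2)(2) = 5 cm
12–14 s: ½(-2 + -7)(2) = -9 cm
14–18 s: ½(-7 + -11)(4) = -36 cm
Net displacement = -57.5 cm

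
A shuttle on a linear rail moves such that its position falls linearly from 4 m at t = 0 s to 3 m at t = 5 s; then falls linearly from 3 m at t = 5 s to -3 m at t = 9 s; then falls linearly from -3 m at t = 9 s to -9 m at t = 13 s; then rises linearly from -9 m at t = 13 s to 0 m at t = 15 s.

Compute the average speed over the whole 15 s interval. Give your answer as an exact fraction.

Average speed = (total path length)/(elapsed time); on a piecewise-linear x-t graph the path length is Σ|Δx|.
0–5 s: |Δx| = |3 − 4| = 1 m
5–9 s: |Δx| = |-3 − 3| = 6 m
9–13 s: |Δx| = |-9 − -3| = 6 m
13–15 s: |Δx| = |0 − -9| = 9 m
Total path = 22 m; average speed = 22/15 = 22/15 m/s.

22/15 m/s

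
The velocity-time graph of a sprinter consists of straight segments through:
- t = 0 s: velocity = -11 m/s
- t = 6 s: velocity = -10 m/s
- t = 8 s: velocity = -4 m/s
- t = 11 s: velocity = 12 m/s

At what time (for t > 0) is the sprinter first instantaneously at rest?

t = 8.75 s

v changes sign on 8–11 s (from -4 to 12); the graph is linear there, so v = 0 at t = 8 + (4)·(11 − 8)/(12 − -4) = 8.75 s.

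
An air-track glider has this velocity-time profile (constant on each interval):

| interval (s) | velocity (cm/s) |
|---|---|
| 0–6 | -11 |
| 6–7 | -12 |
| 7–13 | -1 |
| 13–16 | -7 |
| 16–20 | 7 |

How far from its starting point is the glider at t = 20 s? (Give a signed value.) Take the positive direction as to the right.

-77 cm

Net displacement equals the area under the velocity-time graph (areas below the axis count negative).
0–6 s: -11 × 6 = -66 cm
6–7 s: -12 × 1 = -12 cm
7–13 s: -1 × 6 = -6 cm
13–16 s: -7 × 3 = -21 cm
16–20 s: 7 × 4 = 28 cm
Net displacement = -77 cm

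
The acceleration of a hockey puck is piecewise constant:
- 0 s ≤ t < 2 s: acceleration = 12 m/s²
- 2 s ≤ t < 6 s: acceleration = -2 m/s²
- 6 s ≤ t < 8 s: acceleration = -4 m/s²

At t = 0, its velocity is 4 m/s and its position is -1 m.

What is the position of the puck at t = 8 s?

On each constant-a segment, Δv = aΔt and Δx = v₀Δt + ½aΔt²; chain segment to segment.
0–2 s: v starts 4 m/s; Δx = 4·2 + ½·12·2² = 32 m; v ends 28 m/s.
2–6 s: v starts 28 m/s; Δx = 28·4 + ½·-2·4² = 96 m; v ends 20 m/s.
6–8 s: v starts 20 m/s; Δx = 20·2 + ½·-4·2² = 32 m; v ends 12 m/s.
x(8) = -1 + Σ Δx = 159 m.

159 m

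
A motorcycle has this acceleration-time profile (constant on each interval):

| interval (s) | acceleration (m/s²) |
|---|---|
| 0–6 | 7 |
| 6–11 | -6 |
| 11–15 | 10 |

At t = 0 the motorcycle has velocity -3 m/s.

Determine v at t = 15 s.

49 m/s

Δv equals the area under the a-t graph; then v = v₀ + Δv.
0–6 s: 7 × 6 = 42 m/s
6–11 s: -6 × 5 = -30 m/s
11–15 s: 10 × 4 = 40 m/s
Δv = 52 m/s, so v(15) = -3 + (52) = 49 m/s.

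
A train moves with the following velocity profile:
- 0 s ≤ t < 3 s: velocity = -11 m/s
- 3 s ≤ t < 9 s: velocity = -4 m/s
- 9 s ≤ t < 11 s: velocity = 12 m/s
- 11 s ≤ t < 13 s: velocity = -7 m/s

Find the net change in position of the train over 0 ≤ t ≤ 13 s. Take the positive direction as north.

Displacement is the signed area under the v-t curve.
0–3 s: -11 × 3 = -33 m
3–9 s: -4 × 6 = -24 m
9–11 s: 12 × 2 = 24 m
11–13 s: -7 × 2 = -14 m
Net displacement = -47 m

-47 m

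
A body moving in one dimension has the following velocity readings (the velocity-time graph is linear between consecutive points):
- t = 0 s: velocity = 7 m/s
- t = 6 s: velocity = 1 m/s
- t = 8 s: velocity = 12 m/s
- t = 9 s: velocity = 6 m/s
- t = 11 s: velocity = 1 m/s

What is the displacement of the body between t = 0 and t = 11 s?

53 m

Displacement is the signed area under the v-t curve.
0–6 s: ½(7 + 1)(6) = 24 m
6–8 s: ½(1 + 12)(2) = 13 m
8–9 s: ½(12 + 6)(1) = 9 m
9–11 s: ½(6 + 1)(2) = 7 m
Net displacement = 53 m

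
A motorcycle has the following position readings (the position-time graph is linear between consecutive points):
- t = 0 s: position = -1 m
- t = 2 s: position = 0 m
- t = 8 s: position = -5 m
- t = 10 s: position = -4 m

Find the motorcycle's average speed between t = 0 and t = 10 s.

Average speed = (total path length)/(elapsed time); on a piecewise-linear x-t graph the path length is Σ|Δx|.
0–2 s: |Δx| = |0 − -1| = 1 m
2–8 s: |Δx| = |-5 − 0| = 5 m
8–10 s: |Δx| = |-4 − -5| = 1 m
Total path = 7 m; average speed = 7/10 = 0.7 m/s.

0.7 m/s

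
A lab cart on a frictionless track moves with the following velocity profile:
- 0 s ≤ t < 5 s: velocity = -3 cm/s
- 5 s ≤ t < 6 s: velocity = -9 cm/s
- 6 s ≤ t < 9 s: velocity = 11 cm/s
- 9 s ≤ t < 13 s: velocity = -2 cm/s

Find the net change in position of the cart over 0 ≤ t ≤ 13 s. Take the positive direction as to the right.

1 cm

Displacement is the signed area under the v-t curve.
0–5 s: -3 × 5 = -15 cm
5–6 s: -9 × 1 = -9 cm
6–9 s: 11 × 3 = 33 cm
9–13 s: -2 × 4 = -8 cm
Net displacement = 1 cm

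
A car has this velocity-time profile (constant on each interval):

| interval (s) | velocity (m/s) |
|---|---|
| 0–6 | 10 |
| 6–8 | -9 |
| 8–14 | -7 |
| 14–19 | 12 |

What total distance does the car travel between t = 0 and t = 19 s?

Total distance travelled is ∫|v| dt — sum the magnitudes of each area piece.
0–6 s: |10| × 6 = 60 m
6–8 s: |-9| × 2 = 18 m
8–14 s: |-7| × 6 = 42 m
14–19 s: |12| × 5 = 60 m
Total distance = 180 m

180 m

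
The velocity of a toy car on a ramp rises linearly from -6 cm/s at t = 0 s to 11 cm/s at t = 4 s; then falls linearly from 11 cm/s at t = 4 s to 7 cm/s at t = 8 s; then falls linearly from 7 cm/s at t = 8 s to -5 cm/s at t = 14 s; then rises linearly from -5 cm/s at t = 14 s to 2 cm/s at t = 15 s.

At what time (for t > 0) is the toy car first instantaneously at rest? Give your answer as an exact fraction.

v changes sign on 0–4 s (from -6 to 11); the graph is linear there, so v = 0 at t = 0 + (6)·(4 − 0)/(11 − -6) = 24/17 s.

t = 24/17 s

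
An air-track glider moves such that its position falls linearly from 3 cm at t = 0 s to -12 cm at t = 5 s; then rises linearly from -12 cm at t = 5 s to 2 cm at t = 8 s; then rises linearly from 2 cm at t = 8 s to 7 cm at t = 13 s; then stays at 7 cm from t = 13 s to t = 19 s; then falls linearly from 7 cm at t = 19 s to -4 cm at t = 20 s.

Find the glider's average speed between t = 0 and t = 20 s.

Average speed = (total path length)/(elapsed time); on a piecewise-linear x-t graph the path length is Σ|Δx|.
0–5 s: |Δx| = |-12 − 3| = 15 cm
5–8 s: |Δx| = |2 − -12| = 14 cm
8–13 s: |Δx| = |7 − 2| = 5 cm
13–19 s: |Δx| = |7 − 7| = 0 cm
19–20 s: |Δx| = |-4 − 7| = 11 cm
Total path = 45 cm; average speed = 45/20 = 2.25 cm/s.

2.25 cm/s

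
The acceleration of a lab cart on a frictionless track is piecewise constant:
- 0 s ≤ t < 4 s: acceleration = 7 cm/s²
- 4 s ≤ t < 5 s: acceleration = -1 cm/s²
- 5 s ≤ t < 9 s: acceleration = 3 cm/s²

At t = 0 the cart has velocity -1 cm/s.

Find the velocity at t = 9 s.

Δv equals the area under the a-t graph; then v = v₀ + Δv.
0–4 s: 7 × 4 = 28 cm/s
4–5 s: -1 × 1 = -1 cm/s
5–9 s: 3 × 4 = 12 cm/s
Δv = 39 cm/s, so v(9) = -1 + (39) = 38 cm/s.

38 cm/s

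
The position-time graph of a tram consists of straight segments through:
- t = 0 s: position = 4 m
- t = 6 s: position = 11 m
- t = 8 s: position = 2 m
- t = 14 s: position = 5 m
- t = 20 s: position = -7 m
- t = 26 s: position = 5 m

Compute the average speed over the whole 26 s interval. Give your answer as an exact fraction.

Average speed = (total path length)/(elapsed time); on a piecewise-linear x-t graph the path length is Σ|Δx|.
0–6 s: |Δx| = |11 − 4| = 7 m
6–8 s: |Δx| = |2 − 11| = 9 m
8–14 s: |Δx| = |5 − 2| = 3 m
14–20 s: |Δx| = |-7 − 5| = 12 m
20–26 s: |Δx| = |5 − -7| = 12 m
Total path = 43 m; average speed = 43/26 = 43/26 m/s.

43/26 m/s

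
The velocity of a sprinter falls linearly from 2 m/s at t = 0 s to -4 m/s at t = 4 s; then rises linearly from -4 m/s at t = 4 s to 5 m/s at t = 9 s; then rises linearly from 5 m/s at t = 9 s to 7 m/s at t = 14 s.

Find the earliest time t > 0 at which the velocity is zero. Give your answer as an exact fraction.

t = 4/3 s

v changes sign on 0–4 s (from 2 to -4); the graph is linear there, so v = 0 at t = 0 + (-2)·(4 − 0)/(-4 − 2) = 4/3 s.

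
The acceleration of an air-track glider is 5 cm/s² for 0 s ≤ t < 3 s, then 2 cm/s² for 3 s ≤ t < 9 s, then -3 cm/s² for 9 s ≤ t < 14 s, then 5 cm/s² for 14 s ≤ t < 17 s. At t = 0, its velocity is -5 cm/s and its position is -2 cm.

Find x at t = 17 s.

On each constant-a segment, Δv = aΔt and Δx = v₀Δt + ½aΔt²; chain segment to segment.
0–3 s: v starts -5 cm/s; Δx = -5·3 + ½·5·3² = 7.5 cm; v ends 10 cm/s.
3–9 s: v starts 10 cm/s; Δx = 10·6 + ½·2·6² = 96 cm; v ends 22 cm/s.
9–14 s: v starts 22 cm/s; Δx = 22·5 + ½·-3·5² = 72.5 cm; v ends 7 cm/s.
14–17 s: v starts 7 cm/s; Δx = 7·3 + ½·5·3² = 43.5 cm; v ends 22 cm/s.
x(17) = -2 + Σ Δx = 217.5 cm.

217.5 cm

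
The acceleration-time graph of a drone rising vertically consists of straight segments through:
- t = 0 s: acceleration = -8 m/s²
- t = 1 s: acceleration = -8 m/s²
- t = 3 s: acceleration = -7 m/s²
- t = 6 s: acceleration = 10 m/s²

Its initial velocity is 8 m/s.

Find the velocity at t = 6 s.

-10.5 m/s

Δv equals the area under the a-t graph; then v = v₀ + Δv.
0–1 s: -8 × 1 = -8 m/s
1–3 s: ½(-8 + -7)(2) = -15 m/s
3–6 s: ½(-7 + 10)(3) = 4.5 m/s
Δv = -18.5 m/s, so v(6) = 8 + (-18.5) = -10.5 m/s.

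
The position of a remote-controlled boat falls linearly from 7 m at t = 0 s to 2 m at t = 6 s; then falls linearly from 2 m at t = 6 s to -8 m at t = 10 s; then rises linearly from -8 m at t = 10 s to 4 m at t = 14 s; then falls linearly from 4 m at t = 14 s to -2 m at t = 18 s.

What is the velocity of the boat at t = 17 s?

-1.5 m/s

Velocity is the slope of the x-t graph on 14–18 s: (-2 − 4)/(18 − 14) = -1.5 m/s.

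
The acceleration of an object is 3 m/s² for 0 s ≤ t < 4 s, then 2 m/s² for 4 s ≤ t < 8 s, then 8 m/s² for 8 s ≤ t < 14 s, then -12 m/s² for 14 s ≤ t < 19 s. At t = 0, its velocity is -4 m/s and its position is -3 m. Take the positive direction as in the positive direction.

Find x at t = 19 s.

On each constant-a segment, Δv = aΔt and Δx = v₀Δt + ½aΔt²; chain segment to segment.
0–4 s: v starts -4 m/s; Δx = -4·4 + ½·3·4² = 8 m; v ends 8 m/s.
4–8 s: v starts 8 m/s; Δx = 8·4 + ½·2·4² = 48 m; v ends 16 m/s.
8–14 s: v starts 16 m/s; Δx = 16·6 + ½·8·6² = 240 m; v ends 64 m/s.
14–19 s: v starts 64 m/s; Δx = 64·5 + ½·-12·5² = 170 m; v ends 4 m/s.
x(19) = -3 + Σ Δx = 463 m.

463 m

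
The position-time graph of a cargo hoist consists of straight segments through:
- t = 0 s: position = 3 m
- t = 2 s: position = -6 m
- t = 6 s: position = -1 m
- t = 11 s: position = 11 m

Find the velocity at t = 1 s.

-4.5 m/s

Velocity is the slope of the x-t graph on 0–2 s: (-6 − 3)/(2 − 0) = -4.5 m/s.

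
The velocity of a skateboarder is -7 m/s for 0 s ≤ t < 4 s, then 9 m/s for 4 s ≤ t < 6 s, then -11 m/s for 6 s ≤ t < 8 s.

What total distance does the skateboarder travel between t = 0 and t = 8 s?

Distance (not displacement) is the total path length: add the absolute areas under v-t.
0–4 s: |-7| × 4 = 28 m
4–6 s: |9| × 2 = 18 m
6–8 s: |-11| × 2 = 22 m
Total distance = 68 m

68 m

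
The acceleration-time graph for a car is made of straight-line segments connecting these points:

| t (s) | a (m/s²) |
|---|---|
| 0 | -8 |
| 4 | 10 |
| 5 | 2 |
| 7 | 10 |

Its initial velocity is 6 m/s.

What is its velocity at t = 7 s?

Δv equals the area under the a-t graph; then v = v₀ + Δv.
0–4 s: ½(-8 + 10)(4) = 4 m/s
4–5 s: ½(10 + 2)(1) = 6 m/s
5–7 s: ½(2 + 10)(2) = 12 m/s
Δv = 22 m/s, so v(7) = 6 + (22) = 28 m/s.

28 m/s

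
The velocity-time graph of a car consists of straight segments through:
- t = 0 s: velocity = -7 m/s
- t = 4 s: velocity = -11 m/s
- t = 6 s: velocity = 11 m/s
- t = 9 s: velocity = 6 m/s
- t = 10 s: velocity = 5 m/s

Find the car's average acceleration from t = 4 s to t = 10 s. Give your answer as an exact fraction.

Average acceleration = Δv/Δt = (5 − -11)/(10 − 4) = 8/3 m/s².

8/3 m/s²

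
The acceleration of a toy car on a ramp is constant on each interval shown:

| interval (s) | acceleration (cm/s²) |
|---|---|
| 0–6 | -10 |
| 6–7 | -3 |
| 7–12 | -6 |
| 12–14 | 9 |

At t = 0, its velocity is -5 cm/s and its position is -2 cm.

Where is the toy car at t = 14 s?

-871.5 cm

On each constant-a segment, Δv = aΔt and Δx = v₀Δt + ½aΔt²; chain segment to segment.
0–6 s: v starts -5 cm/s; Δx = -5·6 + ½·-10·6² = -210 cm; v ends -65 cm/s.
6–7 s: v starts -65 cm/s; Δx = -65·1 + ½·-3·1² = -66.5 cm; v ends -68 cm/s.
7–12 s: v starts -68 cm/s; Δx = -68·5 + ½·-6·5² = -415 cm; v ends -98 cm/s.
12–14 s: v starts -98 cm/s; Δx = -98·2 + ½·9·2² = -178 cm; v ends -80 cm/s.
x(14) = -2 + Σ Δx = -871.5 cm.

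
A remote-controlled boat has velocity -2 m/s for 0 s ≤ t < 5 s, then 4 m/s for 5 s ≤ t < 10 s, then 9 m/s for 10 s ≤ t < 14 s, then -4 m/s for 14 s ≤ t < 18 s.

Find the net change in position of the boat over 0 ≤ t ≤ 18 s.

Displacement is the signed area under the v-t curve.
0–5 s: -2 × 5 = -10 m
5–10 s: 4 × 5 = 20 m
10–14 s: 9 × 4 = 36 m
14–18 s: -4 × 4 = -16 m
Net displacement = 30 m

30 m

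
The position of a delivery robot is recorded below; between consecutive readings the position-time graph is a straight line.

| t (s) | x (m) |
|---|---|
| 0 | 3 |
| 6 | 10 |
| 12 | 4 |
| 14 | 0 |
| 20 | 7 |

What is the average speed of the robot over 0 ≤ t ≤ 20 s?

1.2 m/s

Average speed = (total path length)/(elapsed time); on a piecewise-linear x-t graph the path length is Σ|Δx|.
0–6 s: |Δx| = |10 − 3| = 7 m
6–12 s: |Δx| = |4 − 10| = 6 m
12–14 s: |Δx| = |0 − 4| = 4 m
14–20 s: |Δx| = |7 − 0| = 7 m
Total path = 24 m; average speed = 24/20 = 1.2 m/s.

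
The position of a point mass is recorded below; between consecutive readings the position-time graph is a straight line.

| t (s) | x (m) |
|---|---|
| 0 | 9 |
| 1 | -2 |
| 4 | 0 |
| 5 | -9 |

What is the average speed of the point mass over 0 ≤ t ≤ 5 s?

4.4 m/s

Average speed = (total path length)/(elapsed time); on a piecewise-linear x-t graph the path length is Σ|Δx|.
0–1 s: |Δx| = |-2 − 9| = 11 m
1–4 s: |Δx| = |0 − -2| = 2 m
4–5 s: |Δx| = |-9 − 0| = 9 m
Total path = 22 m; average speed = 22/5 = 4.4 m/s.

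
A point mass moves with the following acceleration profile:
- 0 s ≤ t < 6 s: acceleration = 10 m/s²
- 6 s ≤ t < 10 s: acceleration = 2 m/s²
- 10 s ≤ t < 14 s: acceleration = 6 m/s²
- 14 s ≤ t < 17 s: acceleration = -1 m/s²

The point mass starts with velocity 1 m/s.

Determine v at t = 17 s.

90 m/s

Δv equals the area under the a-t graph; then v = v₀ + Δv.
0–6 s: 10 × 6 = 60 m/s
6–10 s: 2 × 4 = 8 m/s
10–14 s: 6 × 4 = 24 m/s
14–17 s: -1 × 3 = -3 m/s
Δv = 89 m/s, so v(17) = 1 + (89) = 90 m/s.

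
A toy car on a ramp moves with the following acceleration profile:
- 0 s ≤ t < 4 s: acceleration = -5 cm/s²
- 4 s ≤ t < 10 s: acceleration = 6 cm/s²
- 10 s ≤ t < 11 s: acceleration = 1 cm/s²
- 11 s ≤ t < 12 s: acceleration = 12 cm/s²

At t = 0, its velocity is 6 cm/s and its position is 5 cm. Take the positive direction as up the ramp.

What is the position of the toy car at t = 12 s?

On each constant-a segment, Δv = aΔt and Δx = v₀Δt + ½aΔt²; chain segment to segment.
0–4 s: v starts 6 cm/s; Δx = 6·4 + ½·-5·4² = -16 cm; v ends -14 cm/s.
4–10 s: v starts -14 cm/s; Δx = -14·6 + ½·6·6² = 24 cm; v ends 22 cm/s.
10–11 s: v starts 22 cm/s; Δx = 22·1 + ½·1·1² = 22.5 cm; v ends 23 cm/s.
11–12 s: v starts 23 cm/s; Δx = 23·1 + ½·12·1² = 29 cm; v ends 35 cm/s.
x(12) = 5 + Σ Δx = 64.5 cm.

64.5 cm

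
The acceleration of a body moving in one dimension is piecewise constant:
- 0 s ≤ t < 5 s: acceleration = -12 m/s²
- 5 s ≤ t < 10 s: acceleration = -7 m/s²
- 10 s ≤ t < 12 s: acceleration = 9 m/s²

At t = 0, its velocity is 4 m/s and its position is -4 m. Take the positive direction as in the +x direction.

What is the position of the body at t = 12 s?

On each constant-a segment, Δv = aΔt and Δx = v₀Δt + ½aΔt²; chain segment to segment.
0–5 s: v starts 4 m/s; Δx = 4·5 + ½·-12·5² = -130 m; v ends -56 m/s.
5–10 s: v starts -56 m/s; Δx = -56·5 + ½·-7·5² = -367.5 m; v ends -91 m/s.
10–12 s: v starts -91 m/s; Δx = -91·2 + ½·9·2² = -164 m; v ends -73 m/s.
x(12) = -4 + Σ Δx = -665.5 m.

-665.5 m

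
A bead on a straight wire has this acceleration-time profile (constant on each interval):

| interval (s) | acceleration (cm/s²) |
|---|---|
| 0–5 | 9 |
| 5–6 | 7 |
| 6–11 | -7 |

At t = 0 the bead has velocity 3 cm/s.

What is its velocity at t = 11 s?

Δv equals the area under the a-t graph; then v = v₀ + Δv.
0–5 s: 9 × 5 = 45 cm/s
5–6 s: 7 × 1 = 7 cm/s
6–11 s: -7 × 5 = -35 cm/s
Δv = 17 cm/s, so v(11) = 3 + (17) = 20 cm/s.

20 cm/s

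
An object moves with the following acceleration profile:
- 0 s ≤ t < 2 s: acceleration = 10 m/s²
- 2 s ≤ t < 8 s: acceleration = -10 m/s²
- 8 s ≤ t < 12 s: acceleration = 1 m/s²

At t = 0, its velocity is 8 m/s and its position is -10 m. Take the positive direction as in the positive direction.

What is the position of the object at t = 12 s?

On each constant-a segment, Δv = aΔt and Δx = v₀Δt + ½aΔt²; chain segment to segment.
0–2 s: v starts 8 m/s; Δx = 8·2 + ½·10·2² = 36 m; v ends 28 m/s.
2–8 s: v starts 28 m/s; Δx = 28·6 + ½·-10·6² = -12 m; v ends -32 m/s.
8–12 s: v starts -32 m/s; Δx = -32·4 + ½·1·4² = -120 m; v ends -28 m/s.
x(12) = -10 + Σ Δx = -106 m.

-106 m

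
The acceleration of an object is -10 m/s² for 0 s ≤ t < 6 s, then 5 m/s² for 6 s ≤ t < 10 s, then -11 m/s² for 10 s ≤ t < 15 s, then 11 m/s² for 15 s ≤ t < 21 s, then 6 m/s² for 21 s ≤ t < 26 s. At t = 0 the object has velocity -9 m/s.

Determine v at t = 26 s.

Δv equals the area under the a-t graph; then v = v₀ + Δv.
0–6 s: -10 × 6 = -60 m/s
6–10 s: 5 × 4 = 20 m/s
10–15 s: -11 × 5 = -55 m/s
15–21 s: 11 × 6 = 66 m/s
21–26 s: 6 × 5 = 30 m/s
Δv = 1 m/s, so v(26) = -9 + (1) = -8 m/s.

-8 m/s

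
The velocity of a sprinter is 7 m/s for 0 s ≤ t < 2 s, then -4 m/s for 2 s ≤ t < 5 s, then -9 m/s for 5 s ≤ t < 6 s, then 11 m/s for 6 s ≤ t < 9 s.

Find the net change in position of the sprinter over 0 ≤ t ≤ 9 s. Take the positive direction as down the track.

Net displacement equals the area under the velocity-time graph (areas below the axis count negative).
0–2 s: 7 × 2 = 14 m
2–5 s: -4 × 3 = -12 m
5–6 s: -9 × 1 = -9 m
6–9 s: 11 × 3 = 33 m
Net displacement = 26 m

26 m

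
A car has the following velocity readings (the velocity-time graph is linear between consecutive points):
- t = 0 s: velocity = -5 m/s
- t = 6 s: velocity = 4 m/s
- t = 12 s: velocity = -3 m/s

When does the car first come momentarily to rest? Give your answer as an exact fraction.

t = 10/3 s

v changes sign on 0–6 s (from -5 to 4); the graph is linear there, so v = 0 at t = 0 + (5)·(6 − 0)/(4 − -5) = 10/3 s.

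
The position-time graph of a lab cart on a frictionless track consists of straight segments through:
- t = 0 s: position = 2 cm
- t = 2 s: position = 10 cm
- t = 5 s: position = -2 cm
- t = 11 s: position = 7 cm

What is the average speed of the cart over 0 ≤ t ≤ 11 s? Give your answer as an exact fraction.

Average speed = (total path length)/(elapsed time); on a piecewise-linear x-t graph the path length is Σ|Δx|.
0–2 s: |Δx| = |10 − 2| = 8 cm
2–5 s: |Δx| = |-2 − 10| = 12 cm
5–11 s: |Δx| = |7 − -2| = 9 cm
Total path = 29 cm; average speed = 29/11 = 29/11 cm/s.

29/11 cm/s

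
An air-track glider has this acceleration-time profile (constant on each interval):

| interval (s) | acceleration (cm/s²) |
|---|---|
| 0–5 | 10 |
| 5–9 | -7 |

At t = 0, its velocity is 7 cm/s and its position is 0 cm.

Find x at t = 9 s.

On each constant-a segment, Δv = aΔt and Δx = v₀Δt + ½aΔt²; chain segment to segment.
0–5 s: v starts 7 cm/s; Δx = 7·5 + ½·10·5² = 160 cm; v ends 57 cm/s.
5–9 s: v starts 57 cm/s; Δx = 57·4 + ½·-7·4² = 172 cm; v ends 29 cm/s.
x(9) = 0 + Σ Δx = 332 cm.

332 cm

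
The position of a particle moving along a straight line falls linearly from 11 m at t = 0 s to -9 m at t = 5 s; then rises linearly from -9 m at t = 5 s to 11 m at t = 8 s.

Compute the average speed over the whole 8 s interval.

Average speed = (total path length)/(elapsed time); on a piecewise-linear x-t graph the path length is Σ|Δx|.
0–5 s: |Δx| = |-9 − 11| = 20 m
5–8 s: |Δx| = |11 − -9| = 20 m
Total path = 40 m; average speed = 40/8 = 5 m/s.

5 m/s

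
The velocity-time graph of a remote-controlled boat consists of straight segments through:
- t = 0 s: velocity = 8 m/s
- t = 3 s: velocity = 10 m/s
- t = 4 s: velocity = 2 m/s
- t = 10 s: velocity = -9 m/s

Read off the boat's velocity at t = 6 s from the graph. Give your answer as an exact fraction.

-5/3 m/s

On 4–10 s the graph is linear from 2 to -9 m/s: v(6) = 2 + (-9 − 2)·(6 − 4)/(10 − 4) = -5/3 m/s.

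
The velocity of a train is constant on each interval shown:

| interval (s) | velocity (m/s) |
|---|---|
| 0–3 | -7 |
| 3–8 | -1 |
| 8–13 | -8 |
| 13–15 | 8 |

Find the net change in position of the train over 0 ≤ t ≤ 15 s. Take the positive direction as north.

Net displacement equals the area under the velocity-time graph (areas below the axis count negative).
0–3 s: -7 × 3 = -21 m
3–8 s: -1 × 5 = -5 m
8–13 s: -8 × 5 = -40 m
13–15 s: 8 × 2 = 16 m
Net displacement = -50 m

-50 m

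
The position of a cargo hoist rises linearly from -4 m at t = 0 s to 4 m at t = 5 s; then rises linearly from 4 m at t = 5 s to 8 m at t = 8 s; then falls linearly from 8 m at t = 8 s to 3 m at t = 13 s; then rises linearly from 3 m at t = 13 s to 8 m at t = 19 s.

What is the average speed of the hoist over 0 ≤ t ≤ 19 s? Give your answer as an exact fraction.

22/19 m/s

Average speed = (total path length)/(elapsed time); on a piecewise-linear x-t graph the path length is Σ|Δx|.
0–5 s: |Δx| = |4 − -4| = 8 m
5–8 s: |Δx| = |8 − 4| = 4 m
8–13 s: |Δx| = |3 − 8| = 5 m
13–19 s: |Δx| = |8 − 3| = 5 m
Total path = 22 m; average speed = 22/19 = 22/19 m/s.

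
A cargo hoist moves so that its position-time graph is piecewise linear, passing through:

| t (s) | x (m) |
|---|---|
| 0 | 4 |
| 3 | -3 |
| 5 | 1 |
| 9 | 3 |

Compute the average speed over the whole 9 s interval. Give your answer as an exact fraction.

Average speed = (total path length)/(elapsed time); on a piecewise-linear x-t graph the path length is Σ|Δx|.
0–3 s: |Δx| = |-3 − 4| = 7 m
3–5 s: |Δx| = |1 − -3| = 4 m
5–9 s: |Δx| = |3 − 1| = 2 m
Total path = 13 m; average speed = 13/9 = 13/9 m/s.

13/9 m/s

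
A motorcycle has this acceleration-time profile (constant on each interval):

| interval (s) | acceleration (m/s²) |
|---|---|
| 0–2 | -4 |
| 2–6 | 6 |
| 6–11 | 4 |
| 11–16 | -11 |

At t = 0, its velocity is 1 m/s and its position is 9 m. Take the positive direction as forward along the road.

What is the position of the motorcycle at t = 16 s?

On each constant-a segment, Δv = aΔt and Δx = v₀Δt + ½aΔt²; chain segment to segment.
0–2 s: v starts 1 m/s; Δx = 1·2 + ½·-4·2² = -6 m; v ends -7 m/s.
2–6 s: v starts -7 m/s; Δx = -7·4 + ½·6·4² = 20 m; v ends 17 m/s.
6–11 s: v starts 17 m/s; Δx = 17·5 + ½·4·5² = 135 m; v ends 37 m/s.
11–16 s: v starts 37 m/s; Δx = 37·5 + ½·-11·5² = 47.5 m; v ends -18 m/s.
x(16) = 9 + Σ Δx = 205.5 m.

205.5 m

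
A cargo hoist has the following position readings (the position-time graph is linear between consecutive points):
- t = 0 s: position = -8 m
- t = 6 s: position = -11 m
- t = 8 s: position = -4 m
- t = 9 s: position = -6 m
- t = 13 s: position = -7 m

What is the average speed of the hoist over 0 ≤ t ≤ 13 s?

Average speed = (total path length)/(elapsed time); on a piecewise-linear x-t graph the path length is Σ|Δx|.
0–6 s: |Δx| = |-11 − -8| = 3 m
6–8 s: |Δx| = |-4 − -11| = 7 m
8–9 s: |Δx| = |-6 − -4| = 2 m
9–13 s: |Δx| = |-7 − -6| = 1 m
Total path = 13 m; average speed = 13/13 = 1 m/s.

1 m/s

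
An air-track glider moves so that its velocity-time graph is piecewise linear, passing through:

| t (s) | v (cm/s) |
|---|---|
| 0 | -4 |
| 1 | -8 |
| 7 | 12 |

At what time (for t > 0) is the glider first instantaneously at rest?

v changes sign on 1–7 s (from -8 to 12); the graph is linear there, so v = 0 at t = 1 + (8)·(7 − 1)/(12 − -8) = 3.4 s.

t = 3.4 s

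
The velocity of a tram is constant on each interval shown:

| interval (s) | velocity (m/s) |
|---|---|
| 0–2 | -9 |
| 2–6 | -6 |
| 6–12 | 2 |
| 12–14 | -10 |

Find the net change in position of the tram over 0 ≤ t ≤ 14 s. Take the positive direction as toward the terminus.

Displacement is the signed area under the v-t curve.
0–2 s: -9 × 2 = -18 m
2–6 s: -6 × 4 = -24 m
6–12 s: 2 × 6 = 12 m
12–14 s: -10 × 2 = -20 m
Net displacement = -50 m

-50 m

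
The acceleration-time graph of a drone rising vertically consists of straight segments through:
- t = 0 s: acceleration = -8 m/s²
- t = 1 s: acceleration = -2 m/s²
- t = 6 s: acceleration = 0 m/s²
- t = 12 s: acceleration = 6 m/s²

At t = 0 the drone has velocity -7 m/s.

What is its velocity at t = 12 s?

1 m/s

Δv equals the area under the a-t graph; then v = v₀ + Δv.
0–1 s: ½(-8 + -2)(1) = -5 m/s
1–6 s: ½(-2 + 0)(5) = -5 m/s
6–12 s: ½(0 + 6)(6) = 18 m/s
Δv = 8 m/s, so v(12) = -7 + (8) = 1 m/s.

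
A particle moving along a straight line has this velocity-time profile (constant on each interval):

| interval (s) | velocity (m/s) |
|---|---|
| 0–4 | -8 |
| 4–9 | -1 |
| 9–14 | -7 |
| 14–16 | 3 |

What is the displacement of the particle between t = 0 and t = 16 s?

Net displacement equals the area under the velocity-time graph (areas below the axis count negative).
0–4 s: -8 × 4 = -32 m
4–9 s: -1 × 5 = -5 m
9–14 s: -7 × 5 = -35 m
14–16 s: 3 × 2 = 6 m
Net displacement = -66 m

-66 m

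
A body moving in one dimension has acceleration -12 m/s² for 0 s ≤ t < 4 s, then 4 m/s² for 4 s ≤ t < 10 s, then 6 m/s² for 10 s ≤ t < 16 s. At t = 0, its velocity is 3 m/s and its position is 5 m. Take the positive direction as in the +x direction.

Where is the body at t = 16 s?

-295 m

On each constant-a segment, Δv = aΔt and Δx = v₀Δt + ½aΔt²; chain segment to segment.
0–4 s: v starts 3 m/s; Δx = 3·4 + ½·-12·4² = -84 m; v ends -45 m/s.
4–10 s: v starts -45 m/s; Δx = -45·6 + ½·4·6² = -198 m; v ends -21 m/s.
10–16 s: v starts -21 m/s; Δx = -21·6 + ½·6·6² = -18 m; v ends 15 m/s.
x(16) = 5 + Σ Δx = -295 m.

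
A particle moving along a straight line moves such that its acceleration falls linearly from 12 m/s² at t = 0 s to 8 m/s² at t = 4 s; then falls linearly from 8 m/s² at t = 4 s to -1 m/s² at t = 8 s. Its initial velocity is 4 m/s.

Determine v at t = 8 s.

Δv equals the area under the a-t graph; then v = v₀ + Δv.
0–4 s: ½(12 + 8)(4) = 40 m/s
4–8 s: ½(8 + -1)(4) = 14 m/s
Δv = 54 m/s, so v(8) = 4 + (54) = 58 m/s.

58 m/s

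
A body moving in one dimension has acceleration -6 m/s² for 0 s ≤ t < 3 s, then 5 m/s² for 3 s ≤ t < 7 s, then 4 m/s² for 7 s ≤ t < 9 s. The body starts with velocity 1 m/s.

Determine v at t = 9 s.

11 m/s

Δv equals the area under the a-t graph; then v = v₀ + Δv.
0–3 s: -6 × 3 = -18 m/s
3–7 s: 5 × 4 = 20 m/s
7–9 s: 4 × 2 = 8 m/s
Δv = 10 m/s, so v(9) = 1 + (10) = 11 m/s.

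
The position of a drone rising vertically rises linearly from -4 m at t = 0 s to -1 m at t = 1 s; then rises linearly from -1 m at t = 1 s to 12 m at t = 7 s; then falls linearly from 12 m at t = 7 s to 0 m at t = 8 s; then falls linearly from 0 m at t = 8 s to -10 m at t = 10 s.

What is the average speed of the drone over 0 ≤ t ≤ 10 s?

Average speed = (total path length)/(elapsed time); on a piecewise-linear x-t graph the path length is Σ|Δx|.
0–1 s: |Δx| = |-1 − -4| = 3 m
1–7 s: |Δx| = |12 − -1| = 13 m
7–8 s: |Δx| = |0 − 12| = 12 m
8–10 s: |Δx| = |-10 − 0| = 10 m
Total path = 38 m; average speed = 38/10 = 3.8 m/s.

3.8 m/s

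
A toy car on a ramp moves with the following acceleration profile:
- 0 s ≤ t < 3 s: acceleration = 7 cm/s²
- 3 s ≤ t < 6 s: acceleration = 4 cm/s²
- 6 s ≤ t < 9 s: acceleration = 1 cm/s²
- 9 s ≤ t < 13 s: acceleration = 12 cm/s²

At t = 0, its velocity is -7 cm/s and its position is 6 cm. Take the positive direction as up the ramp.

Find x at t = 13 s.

On each constant-a segment, Δv = aΔt and Δx = v₀Δt + ½aΔt²; chain segment to segment.
0–3 s: v starts -7 cm/s; Δx = -7·3 + ½·7·3² = 10.5 cm; v ends 14 cm/s.
3–6 s: v starts 14 cm/s; Δx = 14·3 + ½·4·3² = 60 cm; v ends 26 cm/s.
6–9 s: v starts 26 cm/s; Δx = 26·3 + ½·1·3² = 82.5 cm; v ends 29 cm/s.
9–13 s: v starts 29 cm/s; Δx = 29·4 + ½·12·4² = 212 cm; v ends 77 cm/s.
x(13) = 6 + Σ Δx = 371 cm.

371 cm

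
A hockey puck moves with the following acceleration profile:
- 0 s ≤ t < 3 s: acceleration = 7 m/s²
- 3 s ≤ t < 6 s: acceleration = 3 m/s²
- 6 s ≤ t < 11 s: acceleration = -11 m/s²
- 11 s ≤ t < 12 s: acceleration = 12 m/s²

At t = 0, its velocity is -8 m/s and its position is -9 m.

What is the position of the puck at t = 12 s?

-3.5 m

On each constant-a segment, Δv = aΔt and Δx = v₀Δt + ½aΔt²; chain segment to segment.
0–3 s: v starts -8 m/s; Δx = -8·3 + ½·7·3² = 7.5 m; v ends 13 m/s.
3–6 s: v starts 13 m/s; Δx = 13·3 + ½·3·3² = 52.5 m; v ends 22 m/s.
6–11 s: v starts 22 m/s; Δx = 22·5 + ½·-11·5² = -27.5 m; v ends -33 m/s.
11–12 s: v starts -33 m/s; Δx = -33·1 + ½·12·1² = -27 m; v ends -21 m/s.
x(12) = -9 + Σ Δx = -3.5 m.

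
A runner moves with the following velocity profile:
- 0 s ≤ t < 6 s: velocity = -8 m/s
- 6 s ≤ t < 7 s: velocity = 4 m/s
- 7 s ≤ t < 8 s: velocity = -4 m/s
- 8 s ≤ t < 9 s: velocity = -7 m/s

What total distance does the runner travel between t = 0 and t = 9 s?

63 m

Distance (not displacement) is the total path length: add the absolute areas under v-t.
0–6 s: |-8| × 6 = 48 m
6–7 s: |4| × 1 = 4 m
7–8 s: |-4| × 1 = 4 m
8–9 s: |-7| × 1 = 7 m
Total distance = 63 m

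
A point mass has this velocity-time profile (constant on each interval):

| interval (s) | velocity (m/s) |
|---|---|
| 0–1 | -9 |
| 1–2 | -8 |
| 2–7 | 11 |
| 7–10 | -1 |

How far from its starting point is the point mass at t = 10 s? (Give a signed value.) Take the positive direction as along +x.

Displacement is the signed area under the v-t curve.
0–1 s: -9 × 1 = -9 m
1–2 s: -8 × 1 = -8 m
2–7 s: 11 × 5 = 55 m
7–10 s: -1 × 3 = -3 m
Net displacement = 35 m

35 m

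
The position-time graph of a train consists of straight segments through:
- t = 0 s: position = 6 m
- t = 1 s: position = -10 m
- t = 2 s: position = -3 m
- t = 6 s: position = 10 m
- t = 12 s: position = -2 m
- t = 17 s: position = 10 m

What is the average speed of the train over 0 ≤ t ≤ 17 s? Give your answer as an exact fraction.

60/17 m/s

Average speed = (total path length)/(elapsed time); on a piecewise-linear x-t graph the path length is Σ|Δx|.
0–1 s: |Δx| = |-10 − 6| = 16 m
1–2 s: |Δx| = |-3 − -10| = 7 m
2–6 s: |Δx| = |10 − -3| = 13 m
6–12 s: |Δx| = |-2 − 10| = 12 m
12–17 s: |Δx| = |10 − -2| = 12 m
Total path = 60 m; average speed = 60/17 = 60/17 m/s.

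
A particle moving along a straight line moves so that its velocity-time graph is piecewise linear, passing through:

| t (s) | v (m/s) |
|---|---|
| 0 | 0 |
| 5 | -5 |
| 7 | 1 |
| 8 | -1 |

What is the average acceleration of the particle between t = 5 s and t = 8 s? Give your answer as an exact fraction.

4/3 m/s²

Average acceleration = Δv/Δt = (-1 − -5)/(8 − 5) = 4/3 m/s².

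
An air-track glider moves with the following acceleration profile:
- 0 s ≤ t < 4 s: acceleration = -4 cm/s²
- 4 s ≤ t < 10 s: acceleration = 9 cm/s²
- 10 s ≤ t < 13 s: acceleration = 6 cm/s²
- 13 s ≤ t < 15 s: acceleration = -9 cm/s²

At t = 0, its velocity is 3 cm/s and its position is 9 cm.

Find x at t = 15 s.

On each constant-a segment, Δv = aΔt and Δx = v₀Δt + ½aΔt²; chain segment to segment.
0–4 s: v starts 3 cm/s; Δx = 3·4 + ½·-4·4² = -20 cm; v ends -13 cm/s.
4–10 s: v starts -13 cm/s; Δx = -13·6 + ½·9·6² = 84 cm; v ends 41 cm/s.
10–13 s: v starts 41 cm/s; Δx = 41·3 + ½·6·3² = 150 cm; v ends 59 cm/s.
13–15 s: v starts 59 cm/s; Δx = 59·2 + ½·-9·2² = 100 cm; v ends 41 cm/s.
x(15) = 9 + Σ Δx = 323 cm.

323 cm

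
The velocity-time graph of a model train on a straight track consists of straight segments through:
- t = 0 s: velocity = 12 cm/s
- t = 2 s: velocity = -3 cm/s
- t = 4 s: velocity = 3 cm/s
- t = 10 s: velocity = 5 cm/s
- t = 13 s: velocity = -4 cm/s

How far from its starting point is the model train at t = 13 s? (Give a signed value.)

Displacement is the signed area under the v-t curve.
0–2 s: ½(12 + -3)(2) = 9 cm
2–4 s: ½(-3 + 3)(2) = 0 cm
4–10 s: ½(3 + 5)(6) = 24 cm
10–13 s: ½(5 + -4)(3) = 1.5 cm
Net displacement = 34.5 cm

34.5 cm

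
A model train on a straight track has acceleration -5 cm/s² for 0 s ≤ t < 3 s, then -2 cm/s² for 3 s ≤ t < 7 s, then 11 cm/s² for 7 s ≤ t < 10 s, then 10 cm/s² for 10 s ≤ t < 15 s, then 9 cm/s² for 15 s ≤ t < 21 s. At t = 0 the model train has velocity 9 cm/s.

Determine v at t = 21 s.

123 cm/s

Δv equals the area under the a-t graph; then v = v₀ + Δv.
0–3 s: -5 × 3 = -15 cm/s
3–7 s: -2 × 4 = -8 cm/s
7–10 s: 11 × 3 = 33 cm/s
10–15 s: 10 × 5 = 50 cm/s
15–21 s: 9 × 6 = 54 cm/s
Δv = 114 cm/s, so v(21) = 9 + (114) = 123 cm/s.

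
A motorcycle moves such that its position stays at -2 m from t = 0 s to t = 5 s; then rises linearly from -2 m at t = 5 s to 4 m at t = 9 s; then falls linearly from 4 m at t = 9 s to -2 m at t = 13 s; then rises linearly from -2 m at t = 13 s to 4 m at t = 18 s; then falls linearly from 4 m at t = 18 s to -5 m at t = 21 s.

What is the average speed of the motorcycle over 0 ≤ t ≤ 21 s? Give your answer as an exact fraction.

Average speed = (total path length)/(elapsed time); on a piecewise-linear x-t graph the path length is Σ|Δx|.
0–5 s: |Δx| = |-2 − -2| = 0 m
5–9 s: |Δx| = |4 − -2| = 6 m
9–13 s: |Δx| = |-2 − 4| = 6 m
13–18 s: |Δx| = |4 − -2| = 6 m
18–21 s: |Δx| = |-5 − 4| = 9 m
Total path = 27 m; average speed = 27/21 = 9/7 m/s.

9/7 m/s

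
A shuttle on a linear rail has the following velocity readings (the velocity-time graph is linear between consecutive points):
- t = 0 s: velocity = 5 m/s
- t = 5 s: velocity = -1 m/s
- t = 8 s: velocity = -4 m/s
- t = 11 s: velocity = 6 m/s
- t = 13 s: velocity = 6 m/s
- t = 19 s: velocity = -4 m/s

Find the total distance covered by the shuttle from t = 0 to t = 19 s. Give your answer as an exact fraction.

806/15 m

Total distance travelled is ∫|v| dt — sum the magnitudes of each area piece.
0–5 s: v = 0 at t = 25/6 s; triangle areas 125/12 + 5/12 = 65/6 m
5–8 s: |½(-1 + -4)(3)| = 7.5 m
8–11 s: v = 0 at t = 9.2 s; triangle areas 2.4 + 5.4 = 7.8 m
11–13 s: |6| × 2 = 12 m
13–19 s: v = 0 at t = 16.6 s; triangle areas 10.8 + 4.8 = 15.6 m
Total distance = 806/15 m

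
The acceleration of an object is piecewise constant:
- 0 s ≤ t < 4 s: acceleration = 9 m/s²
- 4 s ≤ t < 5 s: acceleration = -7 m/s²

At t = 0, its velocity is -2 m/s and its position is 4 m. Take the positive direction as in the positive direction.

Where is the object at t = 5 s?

On each constant-a segment, Δv = aΔt and Δx = v₀Δt + ½aΔt²; chain segment to segment.
0–4 s: v starts -2 m/s; Δx = -2·4 + ½·9·4² = 64 m; v ends 34 m/s.
4–5 s: v starts 34 m/s; Δx = 34·1 + ½·-7·1² = 30.5 m; v ends 27 m/s.
x(5) = 4 + Σ Δx = 98.5 m.

98.5 m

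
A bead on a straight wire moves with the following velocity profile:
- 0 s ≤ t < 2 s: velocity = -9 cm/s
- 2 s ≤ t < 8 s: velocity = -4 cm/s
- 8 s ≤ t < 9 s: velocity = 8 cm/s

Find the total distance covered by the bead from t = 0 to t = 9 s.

50 cm

Total distance travelled is ∫|v| dt — sum the magnitudes of each area piece.
0–2 s: |-9| × 2 = 18 cm
2–8 s: |-4| × 6 = 24 cm
8–9 s: |8| × 1 = 8 cm
Total distance = 50 cm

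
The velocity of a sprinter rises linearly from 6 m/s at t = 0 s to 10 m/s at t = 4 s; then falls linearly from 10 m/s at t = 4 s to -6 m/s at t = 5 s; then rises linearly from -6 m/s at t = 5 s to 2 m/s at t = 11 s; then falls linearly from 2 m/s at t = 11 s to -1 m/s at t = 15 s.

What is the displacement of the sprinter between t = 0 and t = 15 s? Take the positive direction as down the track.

24 m

Displacement is the signed area under the v-t curve.
0–4 s: ½(6 + 10)(4) = 32 m
4–5 s: ½(10 + -6)(1) = 2 m
5–11 s: ½(-6 + 2)(6) = -12 m
11–15 s: ½(2 + -1)(4) = 2 m
Net displacement = 24 m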